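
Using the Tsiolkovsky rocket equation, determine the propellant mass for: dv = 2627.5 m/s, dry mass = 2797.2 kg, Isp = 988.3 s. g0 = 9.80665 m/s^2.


ve = Isp * g0 = 988.3 * 9.80665 = 9691.912195 m/s
mass ratio = exp(dv/ve) = exp(2627.5/9691.912195) = 1.31140926
m_prop = m_dry * (mr - 1) = 2797.2 * (1.31140926 - 1)
m_prop = 871.0740 kg

871.0740 kg


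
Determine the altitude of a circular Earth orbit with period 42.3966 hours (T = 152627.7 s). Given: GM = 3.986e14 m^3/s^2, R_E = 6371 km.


T = 152627.7 s
r = (mu*T^2/(4*pi^2))^(1/3) = (3.986e14 * 152627.7^2 / (4*pi^2))^(1/3)
r = 6.1727889e+07 m = 61727.8891 km
alt = r - R_E = 61727.8891 - 6371 = 55356.8891 km

55356.8891 km


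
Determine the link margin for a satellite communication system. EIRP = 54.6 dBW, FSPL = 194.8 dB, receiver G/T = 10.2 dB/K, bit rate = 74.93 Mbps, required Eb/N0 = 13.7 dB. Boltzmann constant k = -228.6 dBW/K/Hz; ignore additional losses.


C/N0 = EIRP - FSPL + G/T - k = 54.6 - 194.8 + 10.2 - (-228.6)
C/N0 = 98.6000 dB-Hz
R_b = 74.93 Mbps = 7.493e+07 bps -> 10*log10(R_b) = 78.7466 dB-Hz
Eb/N0 = C/N0 - 10*log10(R_b) = 98.6000 - 78.7466 = 19.8534 dB
Margin = Eb/N0 - Eb/N0_req = 19.8534 - 13.7 = 6.1534 dB (link closes)

6.1534 dB


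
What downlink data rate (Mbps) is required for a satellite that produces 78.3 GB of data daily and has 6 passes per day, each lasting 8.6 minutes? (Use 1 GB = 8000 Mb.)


total contact time = 6 * 8.6 * 60 = 3096.0000 s
data = 78.3 GB = 626400.0000 Mb
rate = 626400.0000 / 3096.0000 = 202.3256 Mbps

202.3256 Mbps


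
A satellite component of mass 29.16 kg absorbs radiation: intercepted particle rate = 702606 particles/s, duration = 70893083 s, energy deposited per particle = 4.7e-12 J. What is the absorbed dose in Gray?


Total energy deposited = rate * time * E_per
  = 702606 * 70893083 * 4.7e-12 = 234.1066 J
Dose = E_total / mass = 234.1066 / 29.16
Dose = 8.0283 Gy

8.0283 Gy


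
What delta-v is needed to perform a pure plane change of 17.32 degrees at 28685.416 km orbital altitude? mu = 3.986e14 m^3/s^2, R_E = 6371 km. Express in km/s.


r = 35056.4160 km = 3.5056416e+07 m
V = sqrt(mu/r) = 3371.9792 m/s
di = 17.32 deg = 0.302291 rad
dV = 2*V*sin(di/2) = 2*3371.9792*sin(0.1511455)
dV = 1015.4424 m/s = 1.0154 km/s

1.0154 km/s


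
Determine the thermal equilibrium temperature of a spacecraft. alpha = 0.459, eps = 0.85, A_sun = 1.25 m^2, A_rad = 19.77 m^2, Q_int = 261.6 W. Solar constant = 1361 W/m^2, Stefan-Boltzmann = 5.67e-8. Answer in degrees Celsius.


Numerator = alpha*S*A_sun + Q_int = 0.459*1361*1.25 + 261.6 = 1042.4738 W
Denominator = eps*sigma*A_rad = 0.85*5.67e-8*19.77 = 9.5281515e-07 W/K^4
T^4 = 1.0940986e+09 K^4
T = 181.8713 K = -91.2787 C

-91.2787 degrees Celsius


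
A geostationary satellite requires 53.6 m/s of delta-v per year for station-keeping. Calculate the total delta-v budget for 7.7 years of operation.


dV = rate * years = 53.6 * 7.7
dV = 412.7200 m/s

412.7200 m/s


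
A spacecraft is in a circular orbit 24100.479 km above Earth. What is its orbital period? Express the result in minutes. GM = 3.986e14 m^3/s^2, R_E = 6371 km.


r = 30471.4790 km = 3.0471479e+07 m
T = 2*pi*sqrt(r^3/mu) = 2*pi*sqrt(2.8293104e+22 / 3.986e14)
T = 52936.0489 s = 882.2675 min

882.2675 minutes


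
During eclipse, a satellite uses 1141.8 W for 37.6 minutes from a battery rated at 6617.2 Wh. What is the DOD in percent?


E_used = P * t / 60 = 1141.8 * 37.6 / 60 = 715.5280 Wh
DOD = E_used / E_total * 100 = 715.5280 / 6617.2 * 100
DOD = 10.8132 %

10.8132 %


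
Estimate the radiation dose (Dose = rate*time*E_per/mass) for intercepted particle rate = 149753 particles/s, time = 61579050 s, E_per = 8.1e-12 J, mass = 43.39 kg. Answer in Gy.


Total energy deposited = rate * time * E_per
  = 149753 * 61579050 * 8.1e-12 = 74.6953 J
Dose = E_total / mass = 74.6953 / 43.39
Dose = 1.7215 Gy

1.7215 Gy


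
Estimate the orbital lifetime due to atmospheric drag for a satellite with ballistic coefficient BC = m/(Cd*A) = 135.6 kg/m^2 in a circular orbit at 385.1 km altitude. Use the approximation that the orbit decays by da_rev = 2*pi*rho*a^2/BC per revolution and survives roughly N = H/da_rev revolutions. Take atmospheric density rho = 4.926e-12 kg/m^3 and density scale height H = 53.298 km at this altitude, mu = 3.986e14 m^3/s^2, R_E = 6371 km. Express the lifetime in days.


a = R_E + alt = 6756.1000 km = 6.7561e+06 m
da_rev = 2*pi*rho*a^2/BC = 2*pi*4.926e-12*(6.7561e+06)^2/135.6 = 10.418537 m per revolution
N = H/da_rev = 53298.0000 m / 10.418537 m = 5115.6896 revolutions
P = 2*pi*sqrt(a^3/mu) = 5526.5655 s
lifetime = N*P = 5115.6896 * 5526.5655 = 2.8272194e+07 s = 327.2245 days

327.2245 days


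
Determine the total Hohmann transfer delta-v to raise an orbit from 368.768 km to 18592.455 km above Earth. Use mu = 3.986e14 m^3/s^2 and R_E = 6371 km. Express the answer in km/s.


r1 = 6739.7680 km = 6.739768e+06 m
r2 = 24963.4550 km = 2.4963455e+07 m
dv1 = sqrt(mu/r1)*(sqrt(2*r2/(r1+r2)) - 1) = 1960.4153 m/s
dv2 = sqrt(mu/r2)*(1 - sqrt(2*r1/(r1+r2))) = 1390.3496 m/s
total dv = |dv1| + |dv2| = 1960.4153 + 1390.3496 = 3350.7650 m/s = 3.3508 km/s

3.3508 km/s


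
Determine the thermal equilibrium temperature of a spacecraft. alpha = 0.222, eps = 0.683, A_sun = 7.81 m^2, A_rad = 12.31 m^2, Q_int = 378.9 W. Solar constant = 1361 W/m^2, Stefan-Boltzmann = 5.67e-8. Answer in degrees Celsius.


Numerator = alpha*S*A_sun + Q_int = 0.222*1361*7.81 + 378.9 = 2738.6290 W
Denominator = eps*sigma*A_rad = 0.683*5.67e-8*12.31 = 4.7671829e-07 W/K^4
T^4 = 5.7447534e+09 K^4
T = 275.3074 K = 2.1574 C

2.1574 degrees Celsius


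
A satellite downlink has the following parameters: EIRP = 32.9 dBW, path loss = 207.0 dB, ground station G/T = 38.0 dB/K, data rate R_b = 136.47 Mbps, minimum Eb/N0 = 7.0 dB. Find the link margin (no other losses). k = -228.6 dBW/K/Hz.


C/N0 = EIRP - FSPL + G/T - k = 32.9 - 207.0 + 38.0 - (-228.6)
C/N0 = 92.5000 dB-Hz
R_b = 136.47 Mbps = 1.3647e+08 bps -> 10*log10(R_b) = 81.3504 dB-Hz
Eb/N0 = C/N0 - 10*log10(R_b) = 92.5000 - 81.3504 = 11.1496 dB
Margin = Eb/N0 - Eb/N0_req = 11.1496 - 7.0 = 4.1496 dB (link closes)

4.1496 dB


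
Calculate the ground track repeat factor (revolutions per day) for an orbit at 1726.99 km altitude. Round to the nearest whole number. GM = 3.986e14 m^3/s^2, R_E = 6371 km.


r = 8.09799e+06 m
T = 2*pi*sqrt(r^3/mu) = 7252.3220 s = 120.8720 min
revs/day = 1440 / 120.8720 = 11.9134
Rounded: 12 revolutions per day

12 revolutions per day


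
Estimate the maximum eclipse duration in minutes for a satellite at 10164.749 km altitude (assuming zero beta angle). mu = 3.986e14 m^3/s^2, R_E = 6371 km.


r = 16535.7490 km
T = 352.6921 min
Eclipse fraction = arcsin(R_E/r)/pi = arcsin(6371.0000/16535.7490)/pi
= arcsin(0.3852864)/pi = 0.1258974
Eclipse duration = 0.1258974 * 352.6921 = 44.4030 min

44.4030 minutes


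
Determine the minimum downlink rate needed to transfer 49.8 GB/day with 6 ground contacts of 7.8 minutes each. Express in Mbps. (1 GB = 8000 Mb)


total contact time = 6 * 7.8 * 60 = 2808.0000 s
data = 49.8 GB = 398400.0000 Mb
rate = 398400.0000 / 2808.0000 = 141.8803 Mbps

141.8803 Mbps


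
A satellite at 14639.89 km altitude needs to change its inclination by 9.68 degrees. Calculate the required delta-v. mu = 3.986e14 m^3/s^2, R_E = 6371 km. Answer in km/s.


r = 21010.8900 km = 2.101089e+07 m
V = sqrt(mu/r) = 4355.5843 m/s
di = 9.68 deg = 0.1689479 rad
dV = 2*V*sin(di/2) = 2*4355.5843*sin(0.08447394)
dV = 734.9918 m/s = 0.7349918 km/s

0.7350 km/s


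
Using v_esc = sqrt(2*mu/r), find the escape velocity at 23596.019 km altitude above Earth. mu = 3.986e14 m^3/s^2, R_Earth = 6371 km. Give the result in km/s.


r = 6371.0 + 23596.019 = 29967.0190 km = 2.9967019e+07 m
v_esc = sqrt(2*mu/r) = sqrt(2*3.986e14 / 2.9967019e+07)
v_esc = 5157.7688 m/s = 5.1578 km/s

5.1578 km/s


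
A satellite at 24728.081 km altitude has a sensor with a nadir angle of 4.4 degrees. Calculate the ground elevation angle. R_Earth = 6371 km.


r = R_E + alt = 31099.0810 km
Law of sines in the satellite / Earth-center / ground-point triangle:
  sin(nadir)/R_E = sin(90 + el)/r  =>  cos(el) = (r/R_E)*sin(nadir)
cos(el) = (31099.0810 / 6371.0000) * sin(4.4 deg) = 0.3744924
el = arccos(0.3744924) = 68.0071 deg
(Earth-central angle = 90 - nadir - el = 17.5929 deg)

68.0071 degrees


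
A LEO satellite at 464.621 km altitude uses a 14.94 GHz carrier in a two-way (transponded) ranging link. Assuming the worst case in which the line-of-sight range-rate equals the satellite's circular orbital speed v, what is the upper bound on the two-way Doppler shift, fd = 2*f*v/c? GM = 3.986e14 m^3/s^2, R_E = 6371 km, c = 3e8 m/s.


r = 6.835621e+06 m
v = sqrt(mu/r) = 7636.2416 m/s (worst-case radial velocity)
f = 14.94 GHz = 1.494e+10 Hz
fd = 2*f*v/c = 2*1.494e+10*7636.2416/3.0e+08
fd = 760569.6618 Hz

760569.6618 Hz


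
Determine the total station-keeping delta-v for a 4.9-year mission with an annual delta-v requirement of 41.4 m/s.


dV = rate * years = 41.4 * 4.9
dV = 202.8600 m/s

202.8600 m/s


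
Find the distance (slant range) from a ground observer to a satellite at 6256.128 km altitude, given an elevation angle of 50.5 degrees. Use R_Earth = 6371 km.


h = 6256.128 km, el = 50.5 deg
d = -R_E*sin(el) + sqrt((R_E*sin(el))^2 + 2*R_E*h + h^2)
d = -6371.0000*sin(0.8813913) + sqrt((6371.0000*0.7716246)^2 + 2*6371.0000*6256.128 + 6256.128^2)
d = 7043.1593 km

7043.1593 km


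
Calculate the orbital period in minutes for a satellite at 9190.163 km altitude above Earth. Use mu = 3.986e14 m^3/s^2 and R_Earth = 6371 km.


r = 15561.1630 km = 1.5561163e+07 m
T = 2*pi*sqrt(r^3/mu) = 2*pi*sqrt(3.7681324e+21 / 3.986e14)
T = 19318.5399 s = 321.9757 min

321.9757 minutes


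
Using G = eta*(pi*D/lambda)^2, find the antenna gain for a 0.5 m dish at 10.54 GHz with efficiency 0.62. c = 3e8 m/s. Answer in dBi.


lambda = c/f = 3e8 / 1.054e+10 = 0.028463 m
G = eta*(pi*D/lambda)^2 = 0.62*(pi*0.5/0.028463)^2
G = 1888.2964 (linear)
G = 10*log10(1888.2964) = 32.7607 dBi

32.7607 dBi


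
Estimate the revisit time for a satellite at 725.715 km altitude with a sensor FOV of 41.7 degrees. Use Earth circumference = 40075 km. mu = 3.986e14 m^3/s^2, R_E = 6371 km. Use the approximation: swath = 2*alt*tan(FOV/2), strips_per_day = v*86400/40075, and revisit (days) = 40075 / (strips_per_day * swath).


swath = 2*725.715*tan(0.3639011) = 552.7964 km
v = sqrt(mu/r) = 7494.4534 m/s = 7.4945 km/s
strips/day = v*86400/40075 = 7.4945*86400/40075 = 16.1577
coverage/day = strips * swath = 16.1577 * 552.7964 = 8931.9314 km
revisit = 40075 / 8931.9314 = 4.4867 days

4.4867 days


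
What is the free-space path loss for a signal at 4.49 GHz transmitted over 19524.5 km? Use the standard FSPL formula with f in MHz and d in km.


f = 4.49 GHz = 4490.0000 MHz
d = 19524.5 km
FSPL = 32.44 + 20*log10(4490.0000) + 20*log10(19524.5)
FSPL = 32.44 + 73.0449 + 85.8116
FSPL = 191.2965 dB

191.2965 dB


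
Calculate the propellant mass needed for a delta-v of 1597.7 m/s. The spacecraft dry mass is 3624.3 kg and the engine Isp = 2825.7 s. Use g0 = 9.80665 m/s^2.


ve = Isp * g0 = 2825.7 * 9.80665 = 27710.650905 m/s
mass ratio = exp(dv/ve) = exp(1597.7/27710.650905) = 1.05935108
m_prop = m_dry * (mr - 1) = 3624.3 * (1.05935108 - 1)
m_prop = 215.1061 kg

215.1061 kg


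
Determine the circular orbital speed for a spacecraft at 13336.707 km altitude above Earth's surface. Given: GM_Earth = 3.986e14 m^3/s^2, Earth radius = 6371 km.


r = R_E + alt = 6371.0 + 13336.707 = 19707.7070 km = 1.9707707e+07 m
v = sqrt(mu/r) = sqrt(3.986e14 / 1.9707707e+07) = 4497.2870 m/s = 4.4973 km/s

4.4973 km/s


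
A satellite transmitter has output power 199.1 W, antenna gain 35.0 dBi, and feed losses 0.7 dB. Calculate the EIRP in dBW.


Pt = 199.1 W = 22.9907 dBW
EIRP = Pt_dBW + Gt - losses = 22.9907 + 35.0 - 0.7 = 57.2907 dBW

57.2907 dBW


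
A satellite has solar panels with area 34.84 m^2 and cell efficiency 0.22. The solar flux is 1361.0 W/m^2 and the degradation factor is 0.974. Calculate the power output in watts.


P = area * eta * S * degradation
P = 34.84 * 0.22 * 1361.0 * 0.974
P = 10160.5662 W

10160.5662 W


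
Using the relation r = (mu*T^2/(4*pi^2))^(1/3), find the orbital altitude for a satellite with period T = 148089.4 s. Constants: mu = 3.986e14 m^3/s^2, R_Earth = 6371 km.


T = 148089.4 s
r = (mu*T^2/(4*pi^2))^(1/3) = (3.986e14 * 148089.4^2 / (4*pi^2))^(1/3)
r = 6.0498114e+07 m = 60498.1139 km
alt = r - R_E = 60498.1139 - 6371 = 54127.1139 km

54127.1139 km


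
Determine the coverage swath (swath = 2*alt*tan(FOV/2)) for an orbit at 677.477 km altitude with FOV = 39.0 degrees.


FOV = 39.0 deg = 0.6806784 rad
swath = 2 * alt * tan(FOV/2) = 2 * 677.477 * tan(0.3403392)
swath = 2 * 677.477 * 0.3541186
swath = 479.8144 km

479.8144 km


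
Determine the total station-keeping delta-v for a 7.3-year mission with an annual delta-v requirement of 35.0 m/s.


dV = rate * years = 35.0 * 7.3
dV = 255.5000 m/s

255.5000 m/s


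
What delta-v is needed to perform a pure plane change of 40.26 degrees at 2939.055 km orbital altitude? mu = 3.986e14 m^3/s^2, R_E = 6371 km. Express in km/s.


r = 9310.0550 km = 9.310055e+06 m
V = sqrt(mu/r) = 6543.2351 m/s
di = 40.26 deg = 0.7026696 rad
dV = 2*V*sin(di/2) = 2*6543.2351*sin(0.3513348)
dV = 4503.7265 m/s = 4.5037 km/s

4.5037 km/s


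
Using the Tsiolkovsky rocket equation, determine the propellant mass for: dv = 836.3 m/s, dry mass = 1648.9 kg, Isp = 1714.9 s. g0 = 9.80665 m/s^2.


ve = Isp * g0 = 1714.9 * 9.80665 = 16817.424085 m/s
mass ratio = exp(dv/ve) = exp(836.3/16817.424085) = 1.05098539
m_prop = m_dry * (mr - 1) = 1648.9 * (1.05098539 - 1)
m_prop = 84.0698 kg

84.0698 kg


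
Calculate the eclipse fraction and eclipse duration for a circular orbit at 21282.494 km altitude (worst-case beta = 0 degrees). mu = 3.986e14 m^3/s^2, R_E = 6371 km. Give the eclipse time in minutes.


r = 27653.4940 km
T = 762.7549 min
Eclipse fraction = arcsin(R_E/r)/pi = arcsin(6371.0000/27653.4940)/pi
= arcsin(0.2303868)/pi = 0.07399914
Eclipse duration = 0.07399914 * 762.7549 = 56.4432 min

56.4432 minutes


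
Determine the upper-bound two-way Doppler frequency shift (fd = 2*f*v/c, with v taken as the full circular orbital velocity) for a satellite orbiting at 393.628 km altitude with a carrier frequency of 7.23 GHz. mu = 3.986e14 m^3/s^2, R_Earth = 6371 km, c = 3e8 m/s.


r = 6.764628e+06 m
v = sqrt(mu/r) = 7676.2072 m/s (worst-case radial velocity)
f = 7.23 GHz = 7.23e+09 Hz
fd = 2*f*v/c = 2*7.23e+09*7676.2072/3.0e+08
fd = 369993.1860 Hz

369993.1860 Hz


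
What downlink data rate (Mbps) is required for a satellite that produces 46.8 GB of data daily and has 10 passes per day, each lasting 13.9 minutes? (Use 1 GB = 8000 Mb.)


total contact time = 10 * 13.9 * 60 = 8340.0000 s
data = 46.8 GB = 374400.0000 Mb
rate = 374400.0000 / 8340.0000 = 44.8921 Mbps

44.8921 Mbps


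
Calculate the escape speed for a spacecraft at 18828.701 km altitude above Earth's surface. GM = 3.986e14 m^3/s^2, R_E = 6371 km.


r = 6371.0 + 18828.701 = 25199.7010 km = 2.5199701e+07 m
v_esc = sqrt(2*mu/r) = sqrt(2*3.986e14 / 2.5199701e+07)
v_esc = 5624.5263 m/s = 5.6245 km/s

5.6245 km/s


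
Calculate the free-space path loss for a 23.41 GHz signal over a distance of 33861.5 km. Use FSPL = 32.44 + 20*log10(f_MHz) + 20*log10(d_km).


f = 23.41 GHz = 23410.0000 MHz
d = 33861.5 km
FSPL = 32.44 + 20*log10(23410.0000) + 20*log10(33861.5)
FSPL = 32.44 + 87.3880 + 90.5941
FSPL = 210.4222 dB

210.4222 dB


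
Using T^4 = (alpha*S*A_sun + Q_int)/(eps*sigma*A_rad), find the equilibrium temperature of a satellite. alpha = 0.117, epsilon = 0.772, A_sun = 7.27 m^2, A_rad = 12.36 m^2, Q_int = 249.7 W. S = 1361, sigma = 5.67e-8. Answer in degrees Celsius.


Numerator = alpha*S*A_sun + Q_int = 0.117*1361*7.27 + 249.7 = 1407.3530 W
Denominator = eps*sigma*A_rad = 0.772*5.67e-8*12.36 = 5.4102686e-07 W/K^4
T^4 = 2.6012627e+09 K^4
T = 225.8375 K = -47.3125 C

-47.3125 degrees Celsius


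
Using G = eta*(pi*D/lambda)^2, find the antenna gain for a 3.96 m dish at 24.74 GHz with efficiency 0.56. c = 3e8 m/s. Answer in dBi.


lambda = c/f = 3e8 / 2.474e+10 = 0.01212611 m
G = eta*(pi*D/lambda)^2 = 0.56*(pi*3.96/0.01212611)^2
G = 589433.7855 (linear)
G = 10*log10(589433.7855) = 57.7044 dBi

57.7044 dBi


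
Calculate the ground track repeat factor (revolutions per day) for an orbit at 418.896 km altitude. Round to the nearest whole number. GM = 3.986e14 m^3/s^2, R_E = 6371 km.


r = 6.789896e+06 m
T = 2*pi*sqrt(r^3/mu) = 5568.0856 s = 92.8014 min
revs/day = 1440 / 92.8014 = 15.5170
Rounded: 16 revolutions per day

16 revolutions per day


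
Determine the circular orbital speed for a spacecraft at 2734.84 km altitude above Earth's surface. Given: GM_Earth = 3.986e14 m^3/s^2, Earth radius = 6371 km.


r = R_E + alt = 6371.0 + 2734.84 = 9105.8400 km = 9.10584e+06 m
v = sqrt(mu/r) = sqrt(3.986e14 / 9.10584e+06) = 6616.2002 m/s = 6.6162 km/s

6.6162 km/s


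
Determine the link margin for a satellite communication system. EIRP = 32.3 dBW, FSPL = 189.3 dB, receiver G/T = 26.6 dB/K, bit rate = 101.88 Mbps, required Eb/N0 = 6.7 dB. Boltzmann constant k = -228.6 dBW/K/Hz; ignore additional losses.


C/N0 = EIRP - FSPL + G/T - k = 32.3 - 189.3 + 26.6 - (-228.6)
C/N0 = 98.2000 dB-Hz
R_b = 101.88 Mbps = 1.0188e+08 bps -> 10*log10(R_b) = 80.0809 dB-Hz
Eb/N0 = C/N0 - 10*log10(R_b) = 98.2000 - 80.0809 = 18.1191 dB
Margin = Eb/N0 - Eb/N0_req = 18.1191 - 6.7 = 11.4191 dB (link closes)

11.4191 dB


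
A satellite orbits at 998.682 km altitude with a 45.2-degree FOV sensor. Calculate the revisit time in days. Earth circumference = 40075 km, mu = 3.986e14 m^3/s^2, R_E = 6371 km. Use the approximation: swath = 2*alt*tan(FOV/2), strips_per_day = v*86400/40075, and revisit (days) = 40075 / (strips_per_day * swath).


swath = 2*998.682*tan(0.3944444) = 831.4224 km
v = sqrt(mu/r) = 7354.3496 m/s = 7.3543 km/s
strips/day = v*86400/40075 = 7.3543*86400/40075 = 15.8557
coverage/day = strips * swath = 15.8557 * 831.4224 = 13182.7555 km
revisit = 40075 / 13182.7555 = 3.0400 days

3.0400 days


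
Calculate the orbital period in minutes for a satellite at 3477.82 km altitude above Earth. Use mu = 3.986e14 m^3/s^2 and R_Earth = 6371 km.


r = 9848.8200 km = 9.84882e+06 m
T = 2*pi*sqrt(r^3/mu) = 2*pi*sqrt(9.5532821e+20 / 3.986e14)
T = 9727.1927 s = 162.1199 min

162.1199 minutes


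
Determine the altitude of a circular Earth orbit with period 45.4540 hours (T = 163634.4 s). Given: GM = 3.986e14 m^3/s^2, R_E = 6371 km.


T = 163634.4 s
r = (mu*T^2/(4*pi^2))^(1/3) = (3.986e14 * 163634.4^2 / (4*pi^2))^(1/3)
r = 6.4660976e+07 m = 64660.9764 km
alt = r - R_E = 64660.9764 - 6371 = 58289.9764 km

58289.9764 km


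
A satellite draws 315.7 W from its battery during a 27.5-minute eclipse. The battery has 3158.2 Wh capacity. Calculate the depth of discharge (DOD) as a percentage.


E_used = P * t / 60 = 315.7 * 27.5 / 60 = 144.6958 Wh
DOD = E_used / E_total * 100 = 144.6958 / 3158.2 * 100
DOD = 4.5816 %

4.5816 %


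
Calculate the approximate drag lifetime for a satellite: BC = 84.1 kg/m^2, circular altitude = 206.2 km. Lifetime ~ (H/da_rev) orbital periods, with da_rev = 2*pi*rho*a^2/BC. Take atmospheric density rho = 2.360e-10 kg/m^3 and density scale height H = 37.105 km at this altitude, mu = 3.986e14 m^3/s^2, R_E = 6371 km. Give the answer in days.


a = R_E + alt = 6577.2000 km = 6.5772e+06 m
da_rev = 2*pi*rho*a^2/BC = 2*pi*2.360e-10*(6.5772e+06)^2/84.1 = 762.742545 m per revolution
N = H/da_rev = 37105.0000 m / 762.742545 m = 48.6468 revolutions
P = 2*pi*sqrt(a^3/mu) = 5308.5119 s
lifetime = N*P = 48.6468 * 5308.5119 = 258242.2265 s = 2.9889 days

2.9889 days


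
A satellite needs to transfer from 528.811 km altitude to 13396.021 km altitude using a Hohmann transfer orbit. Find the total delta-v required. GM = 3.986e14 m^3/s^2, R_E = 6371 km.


r1 = 6899.8110 km = 6.899811e+06 m
r2 = 19767.0210 km = 1.9767021e+07 m
dv1 = sqrt(mu/r1)*(sqrt(2*r2/(r1+r2)) - 1) = 1653.7978 m/s
dv2 = sqrt(mu/r2)*(1 - sqrt(2*r1/(r1+r2))) = 1260.2117 m/s
total dv = |dv1| + |dv2| = 1653.7978 + 1260.2117 = 2914.0095 m/s = 2.9140 km/s

2.9140 km/s


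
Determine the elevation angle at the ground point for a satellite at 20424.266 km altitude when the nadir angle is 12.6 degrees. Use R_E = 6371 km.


r = R_E + alt = 26795.2660 km
Law of sines in the satellite / Earth-center / ground-point triangle:
  sin(nadir)/R_E = sin(90 + el)/r  =>  cos(el) = (r/R_E)*sin(nadir)
cos(el) = (26795.2660 / 6371.0000) * sin(12.6 deg) = 0.9174708
el = arccos(0.9174708) = 23.4409 deg
(Earth-central angle = 90 - nadir - el = 53.9591 deg)

23.4409 degrees


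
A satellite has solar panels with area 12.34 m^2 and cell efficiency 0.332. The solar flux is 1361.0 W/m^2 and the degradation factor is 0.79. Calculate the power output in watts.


P = area * eta * S * degradation
P = 12.34 * 0.332 * 1361.0 * 0.79
P = 4404.9244 W

4404.9244 W


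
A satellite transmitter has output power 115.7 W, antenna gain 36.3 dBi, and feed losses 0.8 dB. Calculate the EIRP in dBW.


Pt = 115.7 W = 20.6333 dBW
EIRP = Pt_dBW + Gt - losses = 20.6333 + 36.3 - 0.8 = 56.1333 dBW

56.1333 dBW


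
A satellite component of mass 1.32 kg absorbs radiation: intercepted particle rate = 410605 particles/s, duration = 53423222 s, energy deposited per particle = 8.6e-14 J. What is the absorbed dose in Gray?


Total energy deposited = rate * time * E_per
  = 410605 * 53423222 * 8.6e-14 = 1.8865 J
Dose = E_total / mass = 1.8865 / 1.32
Dose = 1.4292 Gy

1.4292 Gy


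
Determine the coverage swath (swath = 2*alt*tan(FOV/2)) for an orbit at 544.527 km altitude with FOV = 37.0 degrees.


FOV = 37.0 deg = 0.6457718 rad
swath = 2 * alt * tan(FOV/2) = 2 * 544.527 * tan(0.3228859)
swath = 2 * 544.527 * 0.3345953
swath = 364.3924 km

364.3924 km


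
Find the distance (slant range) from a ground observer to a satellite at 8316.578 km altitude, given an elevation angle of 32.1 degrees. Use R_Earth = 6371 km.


h = 8316.578 km, el = 32.1 deg
d = -R_E*sin(el) + sqrt((R_E*sin(el))^2 + 2*R_E*h + h^2)
d = -6371.0000*sin(0.5602507) + sqrt((6371.0000*0.5313986)^2 + 2*6371.0000*8316.578 + 8316.578^2)
d = 10274.5178 km

10274.5178 km


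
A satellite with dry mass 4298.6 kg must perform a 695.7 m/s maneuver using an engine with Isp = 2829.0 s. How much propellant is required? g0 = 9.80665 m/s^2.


ve = Isp * g0 = 2829.0 * 9.80665 = 27743.012850 m/s
mass ratio = exp(dv/ve) = exp(695.7/27743.012850) = 1.02539365
m_prop = m_dry * (mr - 1) = 4298.6 * (1.02539365 - 1)
m_prop = 109.1571 kg

109.1571 kg


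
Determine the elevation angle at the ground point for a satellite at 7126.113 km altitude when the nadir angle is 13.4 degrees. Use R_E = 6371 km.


r = R_E + alt = 13497.1130 km
Law of sines in the satellite / Earth-center / ground-point triangle:
  sin(nadir)/R_E = sin(90 + el)/r  =>  cos(el) = (r/R_E)*sin(nadir)
cos(el) = (13497.1130 / 6371.0000) * sin(13.4 deg) = 0.4909634
el = arccos(0.4909634) = 60.5961 deg
(Earth-central angle = 90 - nadir - el = 16.0039 deg)

60.5961 degrees


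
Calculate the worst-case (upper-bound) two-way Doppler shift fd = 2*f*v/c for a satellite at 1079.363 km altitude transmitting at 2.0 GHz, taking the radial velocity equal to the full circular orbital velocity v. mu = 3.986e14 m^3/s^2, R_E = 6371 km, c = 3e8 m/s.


r = 7.450363e+06 m
v = sqrt(mu/r) = 7314.4206 m/s (worst-case radial velocity)
f = 2.0 GHz = 2.0e+09 Hz
fd = 2*f*v/c = 2*2.0e+09*7314.4206/3.0e+08
fd = 97525.6082 Hz

97525.6082 Hz


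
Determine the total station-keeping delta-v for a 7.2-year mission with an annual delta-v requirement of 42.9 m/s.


dV = rate * years = 42.9 * 7.2
dV = 308.8800 m/s

308.8800 m/s


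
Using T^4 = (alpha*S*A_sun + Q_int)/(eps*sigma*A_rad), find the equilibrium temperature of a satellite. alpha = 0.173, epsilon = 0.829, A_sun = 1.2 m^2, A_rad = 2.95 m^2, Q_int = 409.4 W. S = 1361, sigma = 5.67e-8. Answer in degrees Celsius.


Numerator = alpha*S*A_sun + Q_int = 0.173*1361*1.2 + 409.4 = 691.9436 W
Denominator = eps*sigma*A_rad = 0.829*5.67e-8*2.95 = 1.3866268e-07 W/K^4
T^4 = 4.9901212e+09 K^4
T = 265.7834 K = -7.3666 C

-7.3666 degrees Celsius


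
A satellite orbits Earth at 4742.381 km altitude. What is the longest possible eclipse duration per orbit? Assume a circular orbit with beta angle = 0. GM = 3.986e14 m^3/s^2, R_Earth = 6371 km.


r = 11113.3810 km
T = 194.3253 min
Eclipse fraction = arcsin(R_E/r)/pi = arcsin(6371.0000/11113.3810)/pi
= arcsin(0.5732729)/pi = 0.1943265
Eclipse duration = 0.1943265 * 194.3253 = 37.7626 min

37.7626 minutes


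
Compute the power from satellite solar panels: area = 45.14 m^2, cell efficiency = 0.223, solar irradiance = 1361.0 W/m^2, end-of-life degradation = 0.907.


P = area * eta * S * degradation
P = 45.14 * 0.223 * 1361.0 * 0.907
P = 12426.0138 W

12426.0138 W


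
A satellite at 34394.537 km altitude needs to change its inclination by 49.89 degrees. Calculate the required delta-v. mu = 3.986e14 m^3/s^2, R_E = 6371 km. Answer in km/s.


r = 40765.5370 km = 4.0765537e+07 m
V = sqrt(mu/r) = 3126.9581 m/s
di = 49.89 deg = 0.8707448 rad
dV = 2*V*sin(di/2) = 2*3126.9581*sin(0.4353724)
dV = 2637.5771 m/s = 2.6376 km/s

2.6376 km/s


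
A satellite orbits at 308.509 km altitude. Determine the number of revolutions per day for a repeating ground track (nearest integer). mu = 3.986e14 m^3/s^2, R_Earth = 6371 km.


r = 6.679509e+06 m
T = 2*pi*sqrt(r^3/mu) = 5432.8540 s = 90.5476 min
revs/day = 1440 / 90.5476 = 15.9032
Rounded: 16 revolutions per day

16 revolutions per day


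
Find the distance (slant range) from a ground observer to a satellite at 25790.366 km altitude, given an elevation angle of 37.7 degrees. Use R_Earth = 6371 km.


h = 25790.366 km, el = 37.7 deg
d = -R_E*sin(el) + sqrt((R_E*sin(el))^2 + 2*R_E*h + h^2)
d = -6371.0000*sin(0.6579891) + sqrt((6371.0000*0.611527)^2 + 2*6371.0000*25790.366 + 25790.366^2)
d = 27867.8234 km

27867.8234 km


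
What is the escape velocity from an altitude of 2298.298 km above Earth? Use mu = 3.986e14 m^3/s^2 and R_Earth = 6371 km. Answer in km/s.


r = 6371.0 + 2298.298 = 8669.2980 km = 8.669298e+06 m
v_esc = sqrt(2*mu/r) = sqrt(2*3.986e14 / 8.669298e+06)
v_esc = 9589.4054 m/s = 9.5894 km/s

9.5894 km/s


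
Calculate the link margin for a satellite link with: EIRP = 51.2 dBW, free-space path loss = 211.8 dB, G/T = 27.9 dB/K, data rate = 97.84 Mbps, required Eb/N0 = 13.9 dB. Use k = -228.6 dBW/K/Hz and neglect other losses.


C/N0 = EIRP - FSPL + G/T - k = 51.2 - 211.8 + 27.9 - (-228.6)
C/N0 = 95.9000 dB-Hz
R_b = 97.84 Mbps = 9.784e+07 bps -> 10*log10(R_b) = 79.9052 dB-Hz
Eb/N0 = C/N0 - 10*log10(R_b) = 95.9000 - 79.9052 = 15.9948 dB
Margin = Eb/N0 - Eb/N0_req = 15.9948 - 13.9 = 2.0948 dB (link closes)

2.0948 dB


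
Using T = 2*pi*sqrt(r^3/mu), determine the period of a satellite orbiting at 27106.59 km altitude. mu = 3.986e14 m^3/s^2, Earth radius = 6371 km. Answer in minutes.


r = 33477.5900 km = 3.347759e+07 m
T = 2*pi*sqrt(r^3/mu) = 2*pi*sqrt(3.7519977e+22 / 3.986e14)
T = 60959.6550 s = 1015.9943 min

1015.9943 minutes


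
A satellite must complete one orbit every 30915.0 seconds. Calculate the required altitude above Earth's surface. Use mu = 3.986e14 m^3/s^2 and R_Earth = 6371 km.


T = 30915.0 s
r = (mu*T^2/(4*pi^2))^(1/3) = (3.986e14 * 30915.0^2 / (4*pi^2))^(1/3)
r = 2.1289821e+07 m = 21289.8215 km
alt = r - R_E = 21289.8215 - 6371 = 14918.8215 km

14918.8215 km


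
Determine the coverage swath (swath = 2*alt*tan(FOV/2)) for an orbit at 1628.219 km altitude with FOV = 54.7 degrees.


FOV = 54.7 deg = 0.9546951 rad
swath = 2 * alt * tan(FOV/2) = 2 * 1628.219 * tan(0.4773476)
swath = 2 * 1628.219 * 0.5172441
swath = 1684.3734 km

1684.3734 km


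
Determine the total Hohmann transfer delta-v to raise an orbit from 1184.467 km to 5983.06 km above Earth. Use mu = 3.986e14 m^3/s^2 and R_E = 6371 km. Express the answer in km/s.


r1 = 7555.4670 km = 7.555467e+06 m
r2 = 12354.0600 km = 1.235406e+07 m
dv1 = sqrt(mu/r1)*(sqrt(2*r2/(r1+r2)) - 1) = 828.1019 m/s
dv2 = sqrt(mu/r2)*(1 - sqrt(2*r1/(r1+r2))) = 731.6406 m/s
total dv = |dv1| + |dv2| = 828.1019 + 731.6406 = 1559.7425 m/s = 1.5597 km/s

1.5597 km/s


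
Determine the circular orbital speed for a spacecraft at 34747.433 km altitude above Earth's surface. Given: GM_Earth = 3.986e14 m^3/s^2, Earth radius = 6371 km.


r = R_E + alt = 6371.0 + 34747.433 = 41118.4330 km = 4.1118433e+07 m
v = sqrt(mu/r) = sqrt(3.986e14 / 4.1118433e+07) = 3113.5107 m/s = 3.1135 km/s

3.1135 km/s


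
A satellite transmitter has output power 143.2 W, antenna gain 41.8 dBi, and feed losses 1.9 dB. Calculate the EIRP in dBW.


Pt = 143.2 W = 21.5594 dBW
EIRP = Pt_dBW + Gt - losses = 21.5594 + 41.8 - 1.9 = 61.4594 dBW

61.4594 dBW


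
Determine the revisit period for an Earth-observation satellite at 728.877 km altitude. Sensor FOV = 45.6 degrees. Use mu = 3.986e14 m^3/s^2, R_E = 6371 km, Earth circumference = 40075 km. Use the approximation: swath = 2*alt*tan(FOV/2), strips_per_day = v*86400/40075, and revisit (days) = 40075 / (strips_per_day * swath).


swath = 2*728.877*tan(0.3979351) = 612.7834 km
v = sqrt(mu/r) = 7492.7844 m/s = 7.4928 km/s
strips/day = v*86400/40075 = 7.4928*86400/40075 = 16.1541
coverage/day = strips * swath = 16.1541 * 612.7834 = 9898.9791 km
revisit = 40075 / 9898.9791 = 4.0484 days

4.0484 days


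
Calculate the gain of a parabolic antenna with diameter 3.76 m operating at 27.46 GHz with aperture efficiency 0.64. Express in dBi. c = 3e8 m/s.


lambda = c/f = 3e8 / 2.746e+10 = 0.01092498 m
G = eta*(pi*D/lambda)^2 = 0.64*(pi*3.76/0.01092498)^2
G = 748193.5598 (linear)
G = 10*log10(748193.5598) = 58.7401 dBi

58.7401 dBi


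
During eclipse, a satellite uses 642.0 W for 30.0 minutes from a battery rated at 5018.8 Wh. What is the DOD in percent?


E_used = P * t / 60 = 642.0 * 30.0 / 60 = 321.0000 Wh
DOD = E_used / E_total * 100 = 321.0000 / 5018.8 * 100
DOD = 6.3960 %

6.3960 %


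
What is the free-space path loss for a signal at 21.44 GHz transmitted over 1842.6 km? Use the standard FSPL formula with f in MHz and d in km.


f = 21.44 GHz = 21440.0000 MHz
d = 1842.6 km
FSPL = 32.44 + 20*log10(21440.0000) + 20*log10(1842.6)
FSPL = 32.44 + 86.6245 + 65.3086
FSPL = 184.3731 dB

184.3731 dB


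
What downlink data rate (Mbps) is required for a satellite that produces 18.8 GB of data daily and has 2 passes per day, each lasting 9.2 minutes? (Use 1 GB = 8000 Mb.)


total contact time = 2 * 9.2 * 60 = 1104.0000 s
data = 18.8 GB = 150400.0000 Mb
rate = 150400.0000 / 1104.0000 = 136.2319 Mbps

136.2319 Mbps


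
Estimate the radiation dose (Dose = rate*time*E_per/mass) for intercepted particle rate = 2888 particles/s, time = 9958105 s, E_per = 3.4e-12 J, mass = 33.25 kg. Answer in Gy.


Total energy deposited = rate * time * E_per
  = 2888 * 9958105 * 3.4e-12 = 0.09778062 J
Dose = E_total / mass = 0.09778062 / 33.25
Dose = 0.002940771 Gy

0.0029 Gy


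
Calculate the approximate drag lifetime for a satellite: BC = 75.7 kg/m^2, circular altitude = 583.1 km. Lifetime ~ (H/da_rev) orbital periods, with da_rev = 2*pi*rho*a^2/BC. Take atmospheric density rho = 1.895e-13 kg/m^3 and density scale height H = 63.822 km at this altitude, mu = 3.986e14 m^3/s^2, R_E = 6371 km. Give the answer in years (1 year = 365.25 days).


a = R_E + alt = 6954.1000 km = 6.9541e+06 m
da_rev = 2*pi*rho*a^2/BC = 2*pi*1.895e-13*(6.9541e+06)^2/75.7 = 0.76063283 m per revolution
N = H/da_rev = 63822.0000 m / 0.76063283 m = 83906.4493 revolutions
P = 2*pi*sqrt(a^3/mu) = 5771.2863 s
lifetime = N*P = 83906.4493 * 5771.2863 = 4.8424814e+08 s = 5604.7239 days
years = 5604.7239 / 365.25 = 15.3449 years

15.3449 years


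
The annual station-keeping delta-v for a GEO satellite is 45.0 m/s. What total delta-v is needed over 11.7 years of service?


dV = rate * years = 45.0 * 11.7
dV = 526.5000 m/s

526.5000 m/s


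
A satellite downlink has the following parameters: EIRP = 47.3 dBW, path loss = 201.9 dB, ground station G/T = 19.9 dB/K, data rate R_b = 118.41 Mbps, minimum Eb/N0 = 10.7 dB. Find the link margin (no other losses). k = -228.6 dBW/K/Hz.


C/N0 = EIRP - FSPL + G/T - k = 47.3 - 201.9 + 19.9 - (-228.6)
C/N0 = 93.9000 dB-Hz
R_b = 118.41 Mbps = 1.1841e+08 bps -> 10*log10(R_b) = 80.7339 dB-Hz
Eb/N0 = C/N0 - 10*log10(R_b) = 93.9000 - 80.7339 = 13.1661 dB
Margin = Eb/N0 - Eb/N0_req = 13.1661 - 10.7 = 2.4661 dB (link closes)

2.4661 dB


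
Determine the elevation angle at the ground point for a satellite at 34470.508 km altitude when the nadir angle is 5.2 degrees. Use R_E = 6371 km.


r = R_E + alt = 40841.5080 km
Law of sines in the satellite / Earth-center / ground-point triangle:
  sin(nadir)/R_E = sin(90 + el)/r  =>  cos(el) = (r/R_E)*sin(nadir)
cos(el) = (40841.5080 / 6371.0000) * sin(5.2 deg) = 0.5810032
el = arccos(0.5810032) = 54.4789 deg
(Earth-central angle = 90 - nadir - el = 30.3211 deg)

54.4789 degrees


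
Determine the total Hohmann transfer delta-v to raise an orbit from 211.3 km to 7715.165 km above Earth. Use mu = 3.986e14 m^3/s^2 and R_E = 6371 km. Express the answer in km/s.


r1 = 6582.3000 km = 6.5823e+06 m
r2 = 14086.1650 km = 1.4086165e+07 m
dv1 = sqrt(mu/r1)*(sqrt(2*r2/(r1+r2)) - 1) = 1303.4587 m/s
dv2 = sqrt(mu/r2)*(1 - sqrt(2*r1/(r1+r2))) = 1074.0848 m/s
total dv = |dv1| + |dv2| = 1303.4587 + 1074.0848 = 2377.5436 m/s = 2.3775 km/s

2.3775 km/s


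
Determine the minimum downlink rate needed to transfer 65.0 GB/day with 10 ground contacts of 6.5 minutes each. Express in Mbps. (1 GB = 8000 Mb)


total contact time = 10 * 6.5 * 60 = 3900.0000 s
data = 65.0 GB = 520000.0000 Mb
rate = 520000.0000 / 3900.0000 = 133.3333 Mbps

133.3333 Mbps


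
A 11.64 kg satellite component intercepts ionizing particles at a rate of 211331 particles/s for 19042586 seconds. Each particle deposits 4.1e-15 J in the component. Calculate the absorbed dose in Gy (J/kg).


Total energy deposited = rate * time * E_per
  = 211331 * 19042586 * 4.1e-15 = 0.01649958 J
Dose = E_total / mass = 0.01649958 / 11.64
Dose = 0.00141749 Gy

0.0014 Gy


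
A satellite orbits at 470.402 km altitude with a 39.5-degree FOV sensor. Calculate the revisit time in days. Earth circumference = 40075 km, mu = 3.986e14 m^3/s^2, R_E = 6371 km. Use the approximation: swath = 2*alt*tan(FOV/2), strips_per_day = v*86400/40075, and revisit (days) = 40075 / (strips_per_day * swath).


swath = 2*470.402*tan(0.3447025) = 337.7832 km
v = sqrt(mu/r) = 7633.0146 m/s = 7.6330 km/s
strips/day = v*86400/40075 = 7.6330*86400/40075 = 16.4565
coverage/day = strips * swath = 16.4565 * 337.7832 = 5558.7134 km
revisit = 40075 / 5558.7134 = 7.2094 days

7.2094 days


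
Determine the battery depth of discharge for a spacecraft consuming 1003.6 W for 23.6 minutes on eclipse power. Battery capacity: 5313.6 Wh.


E_used = P * t / 60 = 1003.6 * 23.6 / 60 = 394.7493 Wh
DOD = E_used / E_total * 100 = 394.7493 / 5313.6 * 100
DOD = 7.4290 %

7.4290 %


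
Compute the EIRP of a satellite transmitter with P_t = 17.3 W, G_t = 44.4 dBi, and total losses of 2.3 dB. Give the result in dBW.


Pt = 17.3 W = 12.3805 dBW
EIRP = Pt_dBW + Gt - losses = 12.3805 + 44.4 - 2.3 = 54.4805 dBW

54.4805 dBW


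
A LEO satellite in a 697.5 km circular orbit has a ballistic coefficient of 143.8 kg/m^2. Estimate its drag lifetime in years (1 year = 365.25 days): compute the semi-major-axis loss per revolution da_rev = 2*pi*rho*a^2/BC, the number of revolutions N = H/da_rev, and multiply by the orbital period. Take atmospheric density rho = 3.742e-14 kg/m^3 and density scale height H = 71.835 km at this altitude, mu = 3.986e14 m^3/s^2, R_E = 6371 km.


a = R_E + alt = 7068.5000 km = 7.0685e+06 m
da_rev = 2*pi*rho*a^2/BC = 2*pi*3.742e-14*(7.0685e+06)^2/143.8 = 0.0816919551 m per revolution
N = H/da_rev = 71835.0000 m / 0.0816919551 m = 879339.9532 revolutions
P = 2*pi*sqrt(a^3/mu) = 5914.2832 s
lifetime = N*P = 879339.9532 * 5914.2832 = 5.2006655e+09 s = 60192.8876 days
years = 60192.8876 / 365.25 = 164.7991 years

164.7991 years


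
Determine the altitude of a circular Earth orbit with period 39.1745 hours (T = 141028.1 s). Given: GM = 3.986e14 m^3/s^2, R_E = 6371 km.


T = 141028.1 s
r = (mu*T^2/(4*pi^2))^(1/3) = (3.986e14 * 141028.1^2 / (4*pi^2))^(1/3)
r = 5.8559356e+07 m = 58559.3556 km
alt = r - R_E = 58559.3556 - 6371 = 52188.3556 km

52188.3556 km


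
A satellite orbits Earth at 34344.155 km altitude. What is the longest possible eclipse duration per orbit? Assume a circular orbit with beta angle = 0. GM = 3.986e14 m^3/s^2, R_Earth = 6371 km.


r = 40715.1550 km
T = 1362.6807 min
Eclipse fraction = arcsin(R_E/r)/pi = arcsin(6371.0000/40715.1550)/pi
= arcsin(0.1564774)/pi = 0.05001382
Eclipse duration = 0.05001382 * 1362.6807 = 68.1529 min

68.1529 minutes


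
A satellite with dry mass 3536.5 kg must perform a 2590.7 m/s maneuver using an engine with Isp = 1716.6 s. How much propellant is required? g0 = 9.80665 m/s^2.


ve = Isp * g0 = 1716.6 * 9.80665 = 16834.095390 m/s
mass ratio = exp(dv/ve) = exp(2590.7/16834.095390) = 1.16636958
m_prop = m_dry * (mr - 1) = 3536.5 * (1.16636958 - 1)
m_prop = 588.3660 kg

588.3660 kg


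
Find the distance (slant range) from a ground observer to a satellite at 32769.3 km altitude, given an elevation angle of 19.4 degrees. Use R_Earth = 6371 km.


h = 32769.3 km, el = 19.4 deg
d = -R_E*sin(el) + sqrt((R_E*sin(el))^2 + 2*R_E*h + h^2)
d = -6371.0000*sin(0.3385939) + sqrt((6371.0000*0.3321611)^2 + 2*6371.0000*32769.3 + 32769.3^2)
d = 36560.0440 km

36560.0440 km


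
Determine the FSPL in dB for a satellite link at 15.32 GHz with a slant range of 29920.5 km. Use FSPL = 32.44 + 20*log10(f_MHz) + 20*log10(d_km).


f = 15.32 GHz = 15320.0000 MHz
d = 29920.5 km
FSPL = 32.44 + 20*log10(15320.0000) + 20*log10(29920.5)
FSPL = 32.44 + 83.7052 + 89.5194
FSPL = 205.6646 dB

205.6646 dB


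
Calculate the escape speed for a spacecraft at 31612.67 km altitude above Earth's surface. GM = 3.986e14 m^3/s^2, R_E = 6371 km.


r = 6371.0 + 31612.67 = 37983.6700 km = 3.798367e+07 m
v_esc = sqrt(2*mu/r) = sqrt(2*3.986e14 / 3.798367e+07)
v_esc = 4581.2626 m/s = 4.5813 km/s

4.5813 km/s


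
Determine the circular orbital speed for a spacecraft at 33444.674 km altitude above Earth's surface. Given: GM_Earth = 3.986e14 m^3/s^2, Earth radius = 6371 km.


r = R_E + alt = 6371.0 + 33444.674 = 39815.6740 km = 3.9815674e+07 m
v = sqrt(mu/r) = sqrt(3.986e14 / 3.9815674e+07) = 3164.0374 m/s = 3.1640 km/s

3.1640 km/s


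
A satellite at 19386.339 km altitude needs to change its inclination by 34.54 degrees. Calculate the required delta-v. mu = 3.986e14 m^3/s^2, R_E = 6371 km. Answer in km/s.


r = 25757.3390 km = 2.5757339e+07 m
V = sqrt(mu/r) = 3933.8532 m/s
di = 34.54 deg = 0.6028367 rad
dV = 2*V*sin(di/2) = 2*3933.8532*sin(0.3014184)
dV = 2335.7247 m/s = 2.3357 km/s

2.3357 km/s


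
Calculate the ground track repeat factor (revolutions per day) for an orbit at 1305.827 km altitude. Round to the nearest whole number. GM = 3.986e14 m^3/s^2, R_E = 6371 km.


r = 7.676827e+06 m
T = 2*pi*sqrt(r^3/mu) = 6693.9714 s = 111.5662 min
revs/day = 1440 / 111.5662 = 12.9071
Rounded: 13 revolutions per day

13 revolutions per day


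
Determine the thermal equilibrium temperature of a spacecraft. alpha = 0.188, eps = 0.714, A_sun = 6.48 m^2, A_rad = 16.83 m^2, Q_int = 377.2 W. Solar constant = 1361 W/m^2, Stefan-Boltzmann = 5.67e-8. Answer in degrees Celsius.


Numerator = alpha*S*A_sun + Q_int = 0.188*1361*6.48 + 377.2 = 2035.2246 W
Denominator = eps*sigma*A_rad = 0.714*5.67e-8*16.83 = 6.8134235e-07 W/K^4
T^4 = 2.9870808e+09 K^4
T = 233.7824 K = -39.3676 C

-39.3676 degrees Celsius
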